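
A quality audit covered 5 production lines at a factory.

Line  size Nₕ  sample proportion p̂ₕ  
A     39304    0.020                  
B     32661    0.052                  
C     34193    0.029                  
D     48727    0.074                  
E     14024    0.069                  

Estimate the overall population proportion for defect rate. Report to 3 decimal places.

0.048

N = 39304 + 32661 + 34193 + 48727 + 14024 = 168909.
Overall proportion = Σ (Nₕ/N)·p̂ₕ.
Σ Nₕp̂ₕ = 786.08 + 1698.372 + 991.597 + 3605.798 + 967.656 = 8049.503.
8049.503 / 168909 = 0.04766... → 0.048.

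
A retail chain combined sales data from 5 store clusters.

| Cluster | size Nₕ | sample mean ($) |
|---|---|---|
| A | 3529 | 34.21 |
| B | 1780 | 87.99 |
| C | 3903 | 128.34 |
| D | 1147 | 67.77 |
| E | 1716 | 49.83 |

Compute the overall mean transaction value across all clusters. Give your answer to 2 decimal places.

N = 3529 + 1780 + 3903 + 1147 + 1716 = 12075.
Weight each subgroup mean by Nₕ/N and sum.
Σ Nₕx̄ₕ = 3529·34.21 + 1780·87.99 + 3903·128.34 + 1147·67.77 + 1716·49.83 = 120727.09 + 156622.2 + 500911.02 + 77732.19 + 85508.28 = 941500.78.
Divide by N: 941500.78 / 12075 = 77.9711... → 77.97.

77.97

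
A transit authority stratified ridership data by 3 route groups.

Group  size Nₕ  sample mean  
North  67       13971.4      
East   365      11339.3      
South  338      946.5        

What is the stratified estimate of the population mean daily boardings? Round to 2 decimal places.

7006.29

x̄_st = (Σ Nₕx̄ₕ) / (Σ Nₕ) = (67·13971.4 + 365·11339.3 + 338·946.5) / 770
= 5394845.3 / 770 = 7006.2926... → 7006.29.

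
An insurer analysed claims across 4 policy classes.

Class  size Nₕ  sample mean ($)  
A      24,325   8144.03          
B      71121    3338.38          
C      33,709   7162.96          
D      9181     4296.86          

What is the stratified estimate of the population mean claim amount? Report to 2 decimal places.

N = 24325 + 71121 + 33709 + 9181 = 138336.
The stratified mean weights each stratum mean by its population share Nₕ/N.
Σ Nₕx̄ₕ = 24325·8144.03 + 71121·3338.38 + 33709·7162.96 + 9181·4296.86 = 198103529.75 + 237428923.98 + 241456218.64 + 39449471.66 = 716438144.03.
Divide by N: 716438144.03 / 138336 = 5178.9711... → 5178.97.

5178.97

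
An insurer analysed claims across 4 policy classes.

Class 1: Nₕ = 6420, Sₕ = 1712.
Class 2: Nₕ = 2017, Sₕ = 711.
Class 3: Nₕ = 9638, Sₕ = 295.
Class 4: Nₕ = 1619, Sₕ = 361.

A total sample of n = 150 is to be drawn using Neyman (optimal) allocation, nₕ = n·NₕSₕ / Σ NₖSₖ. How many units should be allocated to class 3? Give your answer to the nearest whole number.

1: NₕSₕ = 6420·1712 = 10991040
2: NₕSₕ = 2017·711 = 1434087
3: NₕSₕ = 9638·295 = 2843210
4: NₕSₕ = 1619·361 = 584459
Σ NₕSₕ = 15852796.
n_3 = 150·2843210/15852796 = 26.903... → 27.

27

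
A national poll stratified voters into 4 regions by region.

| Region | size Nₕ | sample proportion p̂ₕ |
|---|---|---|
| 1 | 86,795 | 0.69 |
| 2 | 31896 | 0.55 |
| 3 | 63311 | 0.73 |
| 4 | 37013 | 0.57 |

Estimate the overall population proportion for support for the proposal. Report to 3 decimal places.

0.661

N = 86795 + 31896 + 63311 + 37013 = 219015.
Overall proportion = Σ (Nₕ/N)·p̂ₕ.
Σ Nₕp̂ₕ = 59888.55 + 17542.8 + 46217.03 + 21097.41 = 144745.79.
144745.79 / 219015 = 0.66089... → 0.661.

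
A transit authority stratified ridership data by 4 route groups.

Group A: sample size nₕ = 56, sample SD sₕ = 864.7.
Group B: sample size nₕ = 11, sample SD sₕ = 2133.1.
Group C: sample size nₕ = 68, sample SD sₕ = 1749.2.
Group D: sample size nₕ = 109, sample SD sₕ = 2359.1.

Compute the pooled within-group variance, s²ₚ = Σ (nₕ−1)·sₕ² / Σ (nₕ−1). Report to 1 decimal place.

Degrees of freedom: 55 + 10 + 67 + 108 = 240.
Σ(nₕ−1)sₕ² = 55·747706.09 + 10·4550115.61 + 67·3059700.64 + 108·5565352.81 = 892683037.41.
s²ₚ = 892683037.41 / 240 = 3719512.656... → 3719512.7.

3719512.7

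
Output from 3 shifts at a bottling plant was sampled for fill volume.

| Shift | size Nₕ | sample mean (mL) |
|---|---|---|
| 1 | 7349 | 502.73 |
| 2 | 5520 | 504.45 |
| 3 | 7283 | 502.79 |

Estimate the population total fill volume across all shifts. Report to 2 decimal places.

Estimate total by summing Nₕ·x̄ₕ over strata.
7349·502.73 + 5520·504.45 + 7283·502.79 = 3694562.77 + 2784564 + 3661819.57 = 10140946.34.

10140946.34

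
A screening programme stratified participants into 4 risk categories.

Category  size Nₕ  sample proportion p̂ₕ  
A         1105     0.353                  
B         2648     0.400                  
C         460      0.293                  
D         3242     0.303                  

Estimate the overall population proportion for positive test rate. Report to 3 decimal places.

N = 1105 + 2648 + 460 + 3242 = 7455.
Overall proportion = Σ (Nₕ/N)·p̂ₕ.
Σ Nₕp̂ₕ = 390.065 + 1059.2 + 134.78 + 982.326 = 2566.371.
2566.371 / 7455 = 0.34425... → 0.344.

0.344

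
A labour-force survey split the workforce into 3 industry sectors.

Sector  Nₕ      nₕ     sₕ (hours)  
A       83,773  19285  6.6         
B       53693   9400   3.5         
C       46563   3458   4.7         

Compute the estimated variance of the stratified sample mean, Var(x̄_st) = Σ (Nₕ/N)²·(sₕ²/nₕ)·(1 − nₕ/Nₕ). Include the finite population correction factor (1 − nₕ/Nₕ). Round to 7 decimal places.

N = 184029. Term for each stratum: Wₕ²sₕ²/nₕ·(1−nₕ/Nₕ).
Var(x̄_st) = 0.0003603120 + 0.0000915142 + 0.0003785880 = 0.0008304141 → 0.0008304.

0.0008304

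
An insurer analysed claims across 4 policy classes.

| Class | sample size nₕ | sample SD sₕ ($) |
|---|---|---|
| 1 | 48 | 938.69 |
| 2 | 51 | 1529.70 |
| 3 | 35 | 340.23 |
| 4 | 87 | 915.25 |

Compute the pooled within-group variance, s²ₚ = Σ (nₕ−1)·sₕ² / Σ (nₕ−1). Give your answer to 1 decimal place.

Degrees of freedom: 47 + 50 + 34 + 86 = 217.
Σ(nₕ−1)sₕ² = 47·881138.9161 + 50·2339982.09 + 34·115756.4529 + 86·837682.5625 = 234389053.3303.
s²ₚ = 234389053.3303 / 217 = 1080133.886... → 1080133.9.

1080133.9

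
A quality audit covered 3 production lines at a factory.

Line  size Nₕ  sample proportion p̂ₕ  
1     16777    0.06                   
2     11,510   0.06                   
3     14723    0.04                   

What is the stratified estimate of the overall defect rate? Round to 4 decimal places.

N = 16777 + 11510 + 14723 = 43010.
Overall proportion = Σ (Nₕ/N)·p̂ₕ.
Σ Nₕp̂ₕ = 1006.62 + 690.6 + 588.92 = 2286.14.
2286.14 / 43010 = 0.053154... → 0.0532.

0.0532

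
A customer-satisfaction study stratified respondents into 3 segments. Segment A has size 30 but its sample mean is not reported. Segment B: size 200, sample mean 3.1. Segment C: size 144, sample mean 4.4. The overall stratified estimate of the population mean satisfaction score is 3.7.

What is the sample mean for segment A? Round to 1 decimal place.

N = 30 + 200 + 144 = 374.
Overall total = μ·N = 3.7·374 = 1383.8.
Subtract the known strata: 200·3.1 + 144·4.4 = 1253.6.
Remaining total for segment A: 1383.8 − 1253.6 = 130.2.
Divide by its size: 130.2 / 30 = 4.34 → 4.3.

4.3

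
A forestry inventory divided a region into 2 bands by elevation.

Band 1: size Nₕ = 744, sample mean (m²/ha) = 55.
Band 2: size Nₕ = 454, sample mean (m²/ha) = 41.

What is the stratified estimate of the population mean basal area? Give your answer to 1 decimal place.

49.7

N = 744 + 454 = 1198.
Overall mean = Σ (Nₕ/N)·x̄ₕ — weight by population share, not a simple average.
Σ Nₕx̄ₕ = 744·55 + 454·41 = 40920 + 18614 = 59534.
Divide by N: 59534 / 1198 = 49.694... → 49.7.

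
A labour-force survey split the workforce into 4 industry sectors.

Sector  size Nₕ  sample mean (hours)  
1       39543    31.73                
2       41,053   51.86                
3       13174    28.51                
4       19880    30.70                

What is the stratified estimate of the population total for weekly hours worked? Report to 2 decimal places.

4369614.71

1: 39543·31.73 = 1254699.39
2: 41053·51.86 = 2129008.58
3: 13174·28.51 = 375590.74
4: 19880·30.70 = 610316
τ̂ = Σ Nₕx̄ₕ = 4369614.71.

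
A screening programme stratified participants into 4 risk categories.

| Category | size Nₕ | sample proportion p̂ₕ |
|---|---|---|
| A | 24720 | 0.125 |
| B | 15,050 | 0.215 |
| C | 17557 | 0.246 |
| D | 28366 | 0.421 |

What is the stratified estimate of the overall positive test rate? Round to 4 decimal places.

0.2636

N = 24720 + 15050 + 17557 + 28366 = 85693.
Overall proportion = Σ (Nₕ/N)·p̂ₕ.
Σ Nₕp̂ₕ = 3090 + 3235.75 + 4319.022 + 11942.086 = 22586.858.
22586.858 / 85693 = 0.263579... → 0.2636.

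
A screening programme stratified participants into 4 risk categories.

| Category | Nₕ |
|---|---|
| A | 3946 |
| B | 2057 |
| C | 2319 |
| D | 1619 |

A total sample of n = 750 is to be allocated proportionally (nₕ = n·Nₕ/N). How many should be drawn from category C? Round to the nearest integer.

Share of category C = 2319/9941 = 0.23328.
Allocate 750 × 0.23328 = 174.957... → 175.

175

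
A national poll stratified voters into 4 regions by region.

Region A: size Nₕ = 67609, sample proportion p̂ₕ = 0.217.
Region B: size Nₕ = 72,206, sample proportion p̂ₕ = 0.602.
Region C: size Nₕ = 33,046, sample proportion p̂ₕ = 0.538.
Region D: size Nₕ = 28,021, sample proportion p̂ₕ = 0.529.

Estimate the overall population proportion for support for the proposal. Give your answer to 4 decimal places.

0.4517

N = 67609 + 72206 + 33046 + 28021 = 200882.
Overall proportion = Σ (Nₕ/N)·p̂ₕ.
Σ Nₕp̂ₕ = 14671.153 + 43468.012 + 17778.748 + 14823.109 = 90741.022.
90741.022 / 200882 = 0.451713... → 0.4517.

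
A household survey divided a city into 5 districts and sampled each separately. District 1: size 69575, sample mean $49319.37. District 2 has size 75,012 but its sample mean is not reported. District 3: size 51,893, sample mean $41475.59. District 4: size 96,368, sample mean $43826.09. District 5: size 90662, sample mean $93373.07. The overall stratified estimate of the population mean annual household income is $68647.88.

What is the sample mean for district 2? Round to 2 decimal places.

N = 69575 + 75012 + 51893 + 96368 + 90662 = 383510.
Overall total = μ·N = 68647.88·383510 = 26327148458.8.
Subtract the known strata: 69575·49319.37 + 51893·41475.59 + 96368·43826.09 + 90662·93373.07 = 18272509873.08.
Remaining total for district 2: 26327148458.8 − 18272509873.08 = 8054638585.72.
Divide by its size: 8054638585.72 / 75012 = 107378.0007... → 107378.00.

107378.00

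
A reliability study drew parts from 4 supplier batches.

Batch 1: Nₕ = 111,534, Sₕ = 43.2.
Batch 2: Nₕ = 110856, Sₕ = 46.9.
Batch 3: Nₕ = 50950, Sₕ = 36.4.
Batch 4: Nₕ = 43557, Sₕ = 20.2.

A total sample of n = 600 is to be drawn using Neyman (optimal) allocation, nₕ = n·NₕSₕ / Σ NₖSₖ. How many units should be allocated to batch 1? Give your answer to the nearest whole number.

227

1: NₕSₕ = 111534·43.2 = 4818268.8
2: NₕSₕ = 110856·46.9 = 5199146.4
3: NₕSₕ = 50950·36.4 = 1854580
4: NₕSₕ = 43557·20.2 = 879851.4
Σ NₕSₕ = 12751846.6.
n_1 = 600·4818268.8/12751846.6 = 226.709... → 227.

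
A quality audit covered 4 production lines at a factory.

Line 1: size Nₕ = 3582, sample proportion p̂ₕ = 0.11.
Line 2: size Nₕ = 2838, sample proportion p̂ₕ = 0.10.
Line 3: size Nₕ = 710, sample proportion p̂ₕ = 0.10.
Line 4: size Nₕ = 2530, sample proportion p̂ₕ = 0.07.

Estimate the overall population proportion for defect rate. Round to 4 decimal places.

0.0959

N = 3582 + 2838 + 710 + 2530 = 9660.
Overall proportion = Σ (Nₕ/N)·p̂ₕ.
Σ Nₕp̂ₕ = 394.02 + 283.8 + 71 + 177.1 = 925.92.
925.92 / 9660 = 0.095851... → 0.0959.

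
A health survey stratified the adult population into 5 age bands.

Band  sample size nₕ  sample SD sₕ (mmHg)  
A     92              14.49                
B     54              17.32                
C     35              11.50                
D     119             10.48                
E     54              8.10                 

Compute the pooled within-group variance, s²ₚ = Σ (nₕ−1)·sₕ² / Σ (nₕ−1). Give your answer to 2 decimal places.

Degrees of freedom: 91 + 53 + 34 + 118 + 53 = 349.
Σ(nₕ−1)sₕ² = 91·209.9601 + 53·299.9824 + 34·132.25 + 118·109.8304 + 53·65.61 = 55939.2535.
s²ₚ = 55939.2535 / 349 = 160.2844... → 160.28.

160.28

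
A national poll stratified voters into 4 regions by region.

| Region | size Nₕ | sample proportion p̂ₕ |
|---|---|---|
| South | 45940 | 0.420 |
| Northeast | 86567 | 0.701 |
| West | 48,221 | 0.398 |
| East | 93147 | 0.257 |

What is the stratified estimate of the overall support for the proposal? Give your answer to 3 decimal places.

N = 45940 + 86567 + 48221 + 93147 = 273875.
Overall proportion = Σ (Nₕ/N)·p̂ₕ.
Σ Nₕp̂ₕ = 19294.8 + 60683.467 + 19191.958 + 23938.779 = 123109.004.
123109.004 / 273875 = 0.44951... → 0.450.

0.450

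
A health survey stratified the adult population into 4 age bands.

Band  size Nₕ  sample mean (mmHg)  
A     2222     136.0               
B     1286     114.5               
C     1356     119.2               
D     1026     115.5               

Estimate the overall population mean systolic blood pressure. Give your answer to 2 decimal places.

x̄_st = (Σ Nₕx̄ₕ) / (Σ Nₕ) = (2222·136.0 + 1286·114.5 + 1356·119.2 + 1026·115.5) / 5890
= 729577.2 / 5890 = 123.8671... → 123.87.

123.87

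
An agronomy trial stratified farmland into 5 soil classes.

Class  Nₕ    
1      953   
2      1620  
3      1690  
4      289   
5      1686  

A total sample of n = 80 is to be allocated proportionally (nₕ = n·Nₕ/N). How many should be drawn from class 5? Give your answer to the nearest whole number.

22

N = 953 + 1620 + 1690 + 289 + 1686 = 6238.
n_5 = 80·1686/6238 = 21.622... → 22.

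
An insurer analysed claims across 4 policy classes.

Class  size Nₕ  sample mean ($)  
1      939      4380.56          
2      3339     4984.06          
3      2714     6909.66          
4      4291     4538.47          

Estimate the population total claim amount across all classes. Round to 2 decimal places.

Estimate total by summing Nₕ·x̄ₕ over strata.
939·4380.56 + 3339·4984.06 + 2714·6909.66 + 4291·4538.47 = 4113345.84 + 16641776.34 + 18752817.24 + 19474574.77 = 58982514.19.

58982514.19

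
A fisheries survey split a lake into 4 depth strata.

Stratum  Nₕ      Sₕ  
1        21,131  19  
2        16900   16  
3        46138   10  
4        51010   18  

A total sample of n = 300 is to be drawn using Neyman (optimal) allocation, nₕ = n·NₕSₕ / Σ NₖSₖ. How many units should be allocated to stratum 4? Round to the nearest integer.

Σ NₕSₕ = 21131·19 + 16900·16 + 46138·10 + 51010·18 = 2051449.
Share for 4: 918180/2051449 = 0.44758.
n_4 = 300 × 0.44758 = 134.273... → 134.

134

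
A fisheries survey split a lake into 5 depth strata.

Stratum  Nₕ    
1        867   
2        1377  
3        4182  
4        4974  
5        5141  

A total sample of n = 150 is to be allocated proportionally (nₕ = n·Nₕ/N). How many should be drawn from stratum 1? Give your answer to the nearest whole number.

8

N = 867 + 1377 + 4182 + 4974 + 5141 = 16541.
n_1 = 150·867/16541 = 7.862... → 8.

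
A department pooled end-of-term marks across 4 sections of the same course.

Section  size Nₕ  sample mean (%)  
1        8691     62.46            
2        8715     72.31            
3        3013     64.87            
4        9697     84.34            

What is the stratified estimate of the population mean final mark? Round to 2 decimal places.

72.60

N = 30116; weights Wₕ = Nₕ/N = (0.2886, 0.2894, 0.1000, 0.3220).
x̄_st = Σ Wₕ·x̄ₕ = 0.2886·62.46 + 0.2894·72.31 + 0.1000·64.87 + 0.3220·84.34 ≈ 72.5966...
→ 72.60.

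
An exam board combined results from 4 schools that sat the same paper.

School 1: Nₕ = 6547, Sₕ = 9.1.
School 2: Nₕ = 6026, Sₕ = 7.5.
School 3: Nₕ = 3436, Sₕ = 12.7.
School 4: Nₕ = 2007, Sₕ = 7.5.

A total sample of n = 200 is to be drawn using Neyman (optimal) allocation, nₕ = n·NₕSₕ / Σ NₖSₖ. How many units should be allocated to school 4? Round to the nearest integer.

18

Σ NₕSₕ = 6547·9.1 + 6026·7.5 + 3436·12.7 + 2007·7.5 = 163462.4.
Share for 4: 15052.5/163462.4 = 0.09209.
n_4 = 200 × 0.09209 = 18.417... → 18.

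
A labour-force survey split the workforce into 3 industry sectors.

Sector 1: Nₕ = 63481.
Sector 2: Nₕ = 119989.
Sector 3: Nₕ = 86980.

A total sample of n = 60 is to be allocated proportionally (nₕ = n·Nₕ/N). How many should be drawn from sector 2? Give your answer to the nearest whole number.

27

Share of sector 2 = 119989/270450 = 0.44366.
Allocate 60 × 0.44366 = 26.620... → 27.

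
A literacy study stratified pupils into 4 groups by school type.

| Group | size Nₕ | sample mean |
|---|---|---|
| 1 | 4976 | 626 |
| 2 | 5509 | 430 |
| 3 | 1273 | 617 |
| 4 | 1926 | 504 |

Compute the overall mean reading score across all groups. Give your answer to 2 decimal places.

x̄_st = (Σ Nₕx̄ₕ) / (Σ Nₕ) = (4976·626 + 5509·430 + 1273·617 + 1926·504) / 13684
= 7239991 / 13684 = 529.0844... → 529.08.

529.08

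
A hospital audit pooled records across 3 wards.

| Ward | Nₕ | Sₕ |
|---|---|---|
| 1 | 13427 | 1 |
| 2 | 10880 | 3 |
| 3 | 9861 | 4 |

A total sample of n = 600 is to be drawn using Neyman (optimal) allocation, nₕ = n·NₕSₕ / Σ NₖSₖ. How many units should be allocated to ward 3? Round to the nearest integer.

277

1: NₕSₕ = 13427·1 = 13427
2: NₕSₕ = 10880·3 = 32640
3: NₕSₕ = 9861·4 = 39444
Σ NₕSₕ = 85511.
n_3 = 600·39444/85511 = 276.764... → 277.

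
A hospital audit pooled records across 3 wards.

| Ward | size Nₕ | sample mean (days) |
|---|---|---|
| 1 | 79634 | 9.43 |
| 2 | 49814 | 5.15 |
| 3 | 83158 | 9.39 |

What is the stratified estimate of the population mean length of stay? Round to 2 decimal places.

x̄_st = (Σ Nₕx̄ₕ) / (Σ Nₕ) = (79634·9.43 + 49814·5.15 + 83158·9.39) / 212606
= 1788344.34 / 212606 = 8.4115... → 8.41.

8.41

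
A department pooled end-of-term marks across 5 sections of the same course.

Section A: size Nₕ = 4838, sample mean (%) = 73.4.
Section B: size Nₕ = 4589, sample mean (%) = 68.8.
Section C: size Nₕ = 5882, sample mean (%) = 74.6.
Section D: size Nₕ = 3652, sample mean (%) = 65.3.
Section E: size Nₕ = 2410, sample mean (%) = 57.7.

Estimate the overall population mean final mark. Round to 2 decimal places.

N = 21371; weights Wₕ = Nₕ/N = (0.2264, 0.2147, 0.2752, 0.1709, 0.1128).
x̄_st = Σ Wₕ·x̄ₕ = 0.2264·73.4 + 0.2147·68.8 + 0.2752·74.6 + 0.1709·65.3 + 0.1128·57.7 ≈ 69.5879...
→ 69.59.

69.59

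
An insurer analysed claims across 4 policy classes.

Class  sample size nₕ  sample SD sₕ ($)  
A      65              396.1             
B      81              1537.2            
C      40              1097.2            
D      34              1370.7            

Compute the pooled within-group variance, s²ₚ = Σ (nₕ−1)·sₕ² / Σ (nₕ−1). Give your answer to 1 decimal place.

1426069.8

Degrees of freedom: 64 + 80 + 39 + 33 = 216.
Σ(nₕ−1)sₕ² = 64·156895.21 + 80·2362983.84 + 39·1203847.84 + 33·1878818.49 = 308031076.57.
s²ₚ = 308031076.57 / 216 = 1426069.799... → 1426069.8.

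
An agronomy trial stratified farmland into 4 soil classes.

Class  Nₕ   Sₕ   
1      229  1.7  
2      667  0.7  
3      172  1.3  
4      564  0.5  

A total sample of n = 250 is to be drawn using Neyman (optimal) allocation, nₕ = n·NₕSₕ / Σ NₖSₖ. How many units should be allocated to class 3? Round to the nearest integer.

41

1: NₕSₕ = 229·1.7 = 389.3
2: NₕSₕ = 667·0.7 = 466.9
3: NₕSₕ = 172·1.3 = 223.6
4: NₕSₕ = 564·0.5 = 282
Σ NₕSₕ = 1361.8.
n_3 = 250·223.6/1361.8 = 41.049... → 41.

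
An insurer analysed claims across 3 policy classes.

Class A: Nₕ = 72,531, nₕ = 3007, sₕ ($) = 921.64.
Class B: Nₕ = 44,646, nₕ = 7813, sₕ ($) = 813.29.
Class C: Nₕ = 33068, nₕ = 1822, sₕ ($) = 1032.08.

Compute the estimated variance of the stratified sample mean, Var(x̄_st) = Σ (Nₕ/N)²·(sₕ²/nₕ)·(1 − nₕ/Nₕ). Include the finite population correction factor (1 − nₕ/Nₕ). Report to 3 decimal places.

N = 150245. Term for each stratum: Wₕ²sₕ²/nₕ·(1−nₕ/Nₕ).
Var(x̄_st) = 63.102645 + 6.167265 + 26.759664 = 96.029574 → 96.030.

96.030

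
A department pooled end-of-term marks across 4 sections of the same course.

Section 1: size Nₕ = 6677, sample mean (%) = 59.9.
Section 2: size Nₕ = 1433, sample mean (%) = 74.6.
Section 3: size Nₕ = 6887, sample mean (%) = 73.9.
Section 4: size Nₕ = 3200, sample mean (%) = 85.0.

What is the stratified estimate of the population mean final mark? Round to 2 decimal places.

x̄_st = (Σ Nₕx̄ₕ) / (Σ Nₕ) = (6677·59.9 + 1433·74.6 + 6887·73.9 + 3200·85.0) / 18197
= 1287803.4 / 18197 = 70.7701... → 70.77.

70.77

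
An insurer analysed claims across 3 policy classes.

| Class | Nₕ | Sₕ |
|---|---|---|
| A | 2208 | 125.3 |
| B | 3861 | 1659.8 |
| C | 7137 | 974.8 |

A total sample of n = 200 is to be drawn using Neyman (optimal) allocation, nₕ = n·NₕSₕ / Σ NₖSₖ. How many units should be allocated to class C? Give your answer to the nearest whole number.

Σ NₕSₕ = 2208·125.3 + 3861·1659.8 + 7137·974.8 = 13642297.8.
Share for C: 6957147.6/13642297.8 = 0.50997.
n_C = 200 × 0.50997 = 101.994... → 102.

102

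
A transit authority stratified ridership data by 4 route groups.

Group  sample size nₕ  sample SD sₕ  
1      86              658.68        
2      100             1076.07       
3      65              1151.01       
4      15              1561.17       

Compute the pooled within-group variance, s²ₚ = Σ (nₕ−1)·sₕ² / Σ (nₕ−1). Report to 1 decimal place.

1032149.0

1: (86−1)·658.68² = 85·433859.3424 = 36878044.104
2: (100−1)·1076.07² = 99·1157926.6449 = 114634737.8451
3: (65−1)·1151.01² = 64·1324824.0201 = 84788737.2864
4: (15−1)·1561.17² = 14·2437251.7689 = 34121524.7646
Numerator = 270423044.0001; denominator = Σ(nₕ−1) = 262.
s²ₚ = 270423044.0001/262 = 1032149.023... → 1032149.0.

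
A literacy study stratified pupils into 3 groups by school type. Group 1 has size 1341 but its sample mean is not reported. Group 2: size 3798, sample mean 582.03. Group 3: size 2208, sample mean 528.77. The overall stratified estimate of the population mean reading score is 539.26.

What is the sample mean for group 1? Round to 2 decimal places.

435.40

Σ Nₕx̄ₕ = N·μ, so 1341·x̄_1 = 7347·539.26 − (3798·582.03 + 2208·528.77).
= 3961943.22 − 3378074.1 = 583869.12.
x̄_1 = 583869.12 / 1341 = 435.3983... → 435.40.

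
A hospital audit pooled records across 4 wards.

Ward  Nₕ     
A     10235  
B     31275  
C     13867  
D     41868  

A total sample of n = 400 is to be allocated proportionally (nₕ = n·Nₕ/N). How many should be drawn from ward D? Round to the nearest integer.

N = 10235 + 31275 + 13867 + 41868 = 97245.
n_D = 400·41868/97245 = 172.217... → 172.

172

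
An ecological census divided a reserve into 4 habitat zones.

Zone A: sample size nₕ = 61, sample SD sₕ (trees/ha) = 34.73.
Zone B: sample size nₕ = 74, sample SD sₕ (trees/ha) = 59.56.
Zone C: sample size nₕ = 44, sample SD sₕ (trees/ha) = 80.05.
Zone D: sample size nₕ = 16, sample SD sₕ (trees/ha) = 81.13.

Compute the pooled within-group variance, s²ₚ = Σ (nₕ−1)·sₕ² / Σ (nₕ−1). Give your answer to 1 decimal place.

A: (61−1)·34.73² = 60·1206.1729 = 72370.374
B: (74−1)·59.56² = 73·3547.3936 = 258959.7328
C: (44−1)·80.05² = 43·6408.0025 = 275544.1075
D: (16−1)·81.13² = 15·6582.0769 = 98731.1535
Numerator = 705605.3678; denominator = Σ(nₕ−1) = 191.
s²ₚ = 705605.3678/191 = 3694.269... → 3694.3.

3694.3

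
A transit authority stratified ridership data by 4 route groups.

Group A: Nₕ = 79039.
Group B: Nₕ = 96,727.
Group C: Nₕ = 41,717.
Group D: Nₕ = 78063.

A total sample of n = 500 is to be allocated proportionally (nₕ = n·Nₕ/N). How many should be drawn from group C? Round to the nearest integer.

Share of group C = 41717/295546 = 0.14115.
Allocate 500 × 0.14115 = 70.576... → 71.

71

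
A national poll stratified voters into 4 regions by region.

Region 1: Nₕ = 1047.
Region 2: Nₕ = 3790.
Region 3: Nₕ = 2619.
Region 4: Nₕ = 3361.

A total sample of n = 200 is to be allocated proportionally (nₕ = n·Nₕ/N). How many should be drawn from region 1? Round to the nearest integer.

19

N = 1047 + 3790 + 2619 + 3361 = 10817.
n_1 = 200·1047/10817 = 19.358... → 19.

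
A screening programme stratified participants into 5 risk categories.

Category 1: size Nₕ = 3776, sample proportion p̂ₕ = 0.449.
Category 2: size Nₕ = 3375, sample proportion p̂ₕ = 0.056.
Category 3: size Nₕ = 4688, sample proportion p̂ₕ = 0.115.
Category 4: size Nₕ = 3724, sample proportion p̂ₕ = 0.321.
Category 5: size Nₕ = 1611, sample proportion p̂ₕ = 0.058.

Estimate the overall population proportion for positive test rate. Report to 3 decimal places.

0.216

Wₕ = Nₕ/N with N = 17174: 0.2199, 0.1965, 0.2730, 0.2168, 0.0938.
p̂_st = 0.2199·0.449 + 0.1965·0.056 + 0.2730·0.115 + 0.2168·0.321 + 0.0938·0.058 ≈ 0.21616... → 0.216.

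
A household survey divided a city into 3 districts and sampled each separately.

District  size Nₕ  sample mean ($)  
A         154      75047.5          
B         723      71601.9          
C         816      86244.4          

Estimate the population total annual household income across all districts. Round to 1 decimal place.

133700919.1

Population total = Σ Nₕ·x̄ₕ (each stratum's size times its mean).
154·75047.5 + 723·71601.9 + 816·86244.4 = 11557315 + 51768173.7 + 70375430.4 = 133700919.1.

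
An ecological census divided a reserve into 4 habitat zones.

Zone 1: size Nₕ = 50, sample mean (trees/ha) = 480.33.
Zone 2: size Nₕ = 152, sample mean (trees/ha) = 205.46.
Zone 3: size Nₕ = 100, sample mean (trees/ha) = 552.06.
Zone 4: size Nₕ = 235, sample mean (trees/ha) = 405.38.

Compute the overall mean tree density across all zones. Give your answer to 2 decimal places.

383.09

x̄_st = (Σ Nₕx̄ₕ) / (Σ Nₕ) = (50·480.33 + 152·205.46 + 100·552.06 + 235·405.38) / 537
= 205716.72 / 537 = 383.0851... → 383.09.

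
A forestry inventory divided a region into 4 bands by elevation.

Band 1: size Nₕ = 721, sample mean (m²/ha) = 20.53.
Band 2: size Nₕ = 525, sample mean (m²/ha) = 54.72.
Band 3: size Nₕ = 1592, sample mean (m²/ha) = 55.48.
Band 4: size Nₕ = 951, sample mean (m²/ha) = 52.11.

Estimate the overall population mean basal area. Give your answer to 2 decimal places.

N = 721 + 525 + 1592 + 951 = 3789.
Overall mean = Σ (Nₕ/N)·x̄ₕ — weight by population share, not a simple average.
Σ Nₕx̄ₕ = 721·20.53 + 525·54.72 + 1592·55.48 + 951·52.11 = 14802.13 + 28728 + 88324.16 + 49556.61 = 181410.9.
Divide by N: 181410.9 / 3789 = 47.8783... → 47.88.

47.88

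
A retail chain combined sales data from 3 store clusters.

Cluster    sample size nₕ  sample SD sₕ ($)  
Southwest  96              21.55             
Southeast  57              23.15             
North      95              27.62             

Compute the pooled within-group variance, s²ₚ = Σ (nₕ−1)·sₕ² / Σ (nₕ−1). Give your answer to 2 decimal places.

595.26

Southwest: (96−1)·21.55² = 95·464.4025 = 44118.2375
Southeast: (57−1)·23.15² = 56·535.9225 = 30011.66
North: (95−1)·27.62² = 94·762.8644 = 71709.2536
Numerator = 145839.1511; denominator = Σ(nₕ−1) = 245.
s²ₚ = 145839.1511/245 = 595.2618... → 595.26.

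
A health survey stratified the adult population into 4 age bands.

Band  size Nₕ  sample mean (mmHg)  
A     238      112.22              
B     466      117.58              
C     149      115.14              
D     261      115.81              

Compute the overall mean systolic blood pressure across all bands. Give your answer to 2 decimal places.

N = 238 + 466 + 149 + 261 = 1114.
The stratified mean weights each stratum mean by its population share Nₕ/N.
Σ Nₕx̄ₕ = 238·112.22 + 466·117.58 + 149·115.14 + 261·115.81 = 26708.36 + 54792.28 + 17155.86 + 30226.41 = 128882.91.
Divide by N: 128882.91 / 1114 = 115.6938... → 115.69.

115.69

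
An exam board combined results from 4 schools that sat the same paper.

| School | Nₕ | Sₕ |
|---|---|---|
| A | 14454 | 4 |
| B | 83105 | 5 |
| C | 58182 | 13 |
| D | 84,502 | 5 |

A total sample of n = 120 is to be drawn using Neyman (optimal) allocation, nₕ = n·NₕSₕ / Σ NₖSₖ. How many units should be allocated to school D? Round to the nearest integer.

31

A: NₕSₕ = 14454·4 = 57816
B: NₕSₕ = 83105·5 = 415525
C: NₕSₕ = 58182·13 = 756366
D: NₕSₕ = 84502·5 = 422510
Σ NₕSₕ = 1652217.
n_D = 120·422510/1652217 = 30.687... → 31.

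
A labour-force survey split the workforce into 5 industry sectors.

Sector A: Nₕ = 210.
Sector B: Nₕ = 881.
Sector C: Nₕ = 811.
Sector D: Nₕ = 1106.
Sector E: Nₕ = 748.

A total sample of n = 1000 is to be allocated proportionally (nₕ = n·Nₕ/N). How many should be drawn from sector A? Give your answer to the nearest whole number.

56

N = 210 + 881 + 811 + 1106 + 748 = 3756.
n_A = 1000·210/3756 = 55.911... → 56.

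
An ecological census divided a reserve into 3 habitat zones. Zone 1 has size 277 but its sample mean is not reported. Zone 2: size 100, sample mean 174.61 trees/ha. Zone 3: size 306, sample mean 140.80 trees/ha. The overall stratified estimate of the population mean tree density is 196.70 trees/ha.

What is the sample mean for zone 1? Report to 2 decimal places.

266.43

N = 277 + 100 + 306 = 683.
Overall total = μ·N = 196.70·683 = 134346.1.
Subtract the known strata: 100·174.61 + 306·140.80 = 60545.8.
Remaining total for zone 1: 134346.1 − 60545.8 = 73800.3.
Divide by its size: 73800.3 / 277 = 266.4271... → 266.43.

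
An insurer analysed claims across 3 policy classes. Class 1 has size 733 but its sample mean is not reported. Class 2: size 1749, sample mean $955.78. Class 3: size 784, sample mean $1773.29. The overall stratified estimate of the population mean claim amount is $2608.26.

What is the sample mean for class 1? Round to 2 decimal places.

Σ Nₕx̄ₕ = N·μ, so 733·x̄_1 = 3266·2608.26 − (1749·955.78 + 784·1773.29).
= 8518577.16 − 3061918.58 = 5456658.58.
x̄_1 = 5456658.58 / 733 = 7444.2818... → 7444.28.

7444.28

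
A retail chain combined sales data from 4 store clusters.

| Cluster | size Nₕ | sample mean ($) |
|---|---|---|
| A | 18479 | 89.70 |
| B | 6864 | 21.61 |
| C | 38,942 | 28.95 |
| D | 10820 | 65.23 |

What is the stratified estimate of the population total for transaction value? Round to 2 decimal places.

Estimate total by summing Nₕ·x̄ₕ over strata.
18479·89.70 + 6864·21.61 + 38942·28.95 + 10820·65.23 = 1657566.3 + 148331.04 + 1127370.9 + 705788.6 = 3639056.84.

3639056.84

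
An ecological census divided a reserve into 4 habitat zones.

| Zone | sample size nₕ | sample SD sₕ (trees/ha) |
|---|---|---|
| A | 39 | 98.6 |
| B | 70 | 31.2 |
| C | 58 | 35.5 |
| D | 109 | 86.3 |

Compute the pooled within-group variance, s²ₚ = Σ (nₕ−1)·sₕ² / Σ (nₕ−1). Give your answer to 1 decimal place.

A: (39−1)·98.6² = 38·9721.96 = 369434.48
B: (70−1)·31.2² = 69·973.44 = 67167.36
C: (58−1)·35.5² = 57·1260.25 = 71834.25
D: (109−1)·86.3² = 108·7447.69 = 804350.52
Numerator = 1312786.61; denominator = Σ(nₕ−1) = 272.
s²ₚ = 1312786.61/272 = 4826.421... → 4826.4.

4826.4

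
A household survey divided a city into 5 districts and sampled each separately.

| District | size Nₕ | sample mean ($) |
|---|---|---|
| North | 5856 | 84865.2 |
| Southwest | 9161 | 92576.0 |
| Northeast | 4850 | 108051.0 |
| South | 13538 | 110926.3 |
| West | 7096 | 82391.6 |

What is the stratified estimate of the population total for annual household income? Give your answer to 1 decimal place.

3955477740.2

Population total = Σ Nₕ·x̄ₕ (each stratum's size times its mean).
5856·84865.2 + 9161·92576.0 + 4850·108051.0 + 13538·110926.3 + 7096·82391.6 = 496970611.2 + 848088736 + 524047350 + 1501720249.4 + 584650793.6 = 3955477740.2.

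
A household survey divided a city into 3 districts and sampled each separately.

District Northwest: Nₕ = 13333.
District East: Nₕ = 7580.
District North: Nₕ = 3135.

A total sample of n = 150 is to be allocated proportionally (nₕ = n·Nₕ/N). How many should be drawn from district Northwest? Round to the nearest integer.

83

N = 13333 + 7580 + 3135 = 24048.
n_Northwest = 150·13333/24048 = 83.165... → 83.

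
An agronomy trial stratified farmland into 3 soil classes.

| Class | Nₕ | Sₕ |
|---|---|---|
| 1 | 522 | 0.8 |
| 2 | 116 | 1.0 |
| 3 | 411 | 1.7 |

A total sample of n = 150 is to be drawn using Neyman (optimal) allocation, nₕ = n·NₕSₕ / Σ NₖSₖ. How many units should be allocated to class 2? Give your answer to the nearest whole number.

14

1: NₕSₕ = 522·0.8 = 417.6
2: NₕSₕ = 116·1.0 = 116
3: NₕSₕ = 411·1.7 = 698.7
Σ NₕSₕ = 1232.3.
n_2 = 150·116/1232.3 = 14.120... → 14.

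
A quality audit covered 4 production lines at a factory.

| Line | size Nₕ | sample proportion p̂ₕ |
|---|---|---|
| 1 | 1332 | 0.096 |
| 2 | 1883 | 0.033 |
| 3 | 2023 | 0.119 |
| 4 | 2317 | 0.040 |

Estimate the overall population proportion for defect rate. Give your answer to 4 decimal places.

N = 1332 + 1883 + 2023 + 2317 = 7555.
Overall proportion = Σ (Nₕ/N)·p̂ₕ.
Σ Nₕp̂ₕ = 127.872 + 62.139 + 240.737 + 92.68 = 523.428.
523.428 / 7555 = 0.069282... → 0.0693.

0.0693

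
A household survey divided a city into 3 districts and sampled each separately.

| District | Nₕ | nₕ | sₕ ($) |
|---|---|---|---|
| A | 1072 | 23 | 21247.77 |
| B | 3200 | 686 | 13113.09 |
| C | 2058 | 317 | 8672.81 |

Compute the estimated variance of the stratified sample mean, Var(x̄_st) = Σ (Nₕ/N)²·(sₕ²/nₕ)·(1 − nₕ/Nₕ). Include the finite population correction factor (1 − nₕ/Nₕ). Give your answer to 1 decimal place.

N = 6330. Term for each stratum: Wₕ²sₕ²/nₕ·(1−nₕ/Nₕ).
Var(x̄_st) = 550885.9939 + 50326.1607 + 21217.6423 = 622429.7969 → 622429.8.

622429.8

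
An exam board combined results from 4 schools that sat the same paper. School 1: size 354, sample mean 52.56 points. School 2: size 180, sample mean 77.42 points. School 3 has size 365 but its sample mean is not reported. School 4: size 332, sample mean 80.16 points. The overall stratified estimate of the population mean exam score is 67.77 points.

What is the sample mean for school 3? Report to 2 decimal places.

66.49

N = 354 + 180 + 365 + 332 = 1231.
Overall total = μ·N = 67.77·1231 = 83424.87.
Subtract the known strata: 354·52.56 + 180·77.42 + 332·80.16 = 59154.96.
Remaining total for school 3: 83424.87 − 59154.96 = 24269.91.
Divide by its size: 24269.91 / 365 = 66.4929... → 66.49.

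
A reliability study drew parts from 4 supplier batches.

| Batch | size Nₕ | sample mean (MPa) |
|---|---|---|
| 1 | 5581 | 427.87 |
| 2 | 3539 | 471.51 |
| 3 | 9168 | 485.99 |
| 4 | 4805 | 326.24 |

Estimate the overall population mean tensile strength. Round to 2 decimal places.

N = 23093; weights Wₕ = Nₕ/N = (0.2417, 0.1532, 0.3970, 0.2081).
x̄_st = Σ Wₕ·x̄ₕ = 0.2417·427.87 + 0.1532·471.51 + 0.3970·485.99 + 0.2081·326.24 ≈ 436.4853...
→ 436.49.

436.49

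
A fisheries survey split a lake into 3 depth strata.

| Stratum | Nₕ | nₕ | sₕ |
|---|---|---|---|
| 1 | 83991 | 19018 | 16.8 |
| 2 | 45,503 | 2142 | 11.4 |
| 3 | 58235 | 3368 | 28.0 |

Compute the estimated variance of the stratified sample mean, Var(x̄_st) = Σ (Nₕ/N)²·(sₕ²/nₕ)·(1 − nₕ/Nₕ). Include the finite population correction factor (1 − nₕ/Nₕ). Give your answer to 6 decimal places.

0.026799

N = 187729. Term for each stratum: Wₕ²sₕ²/nₕ·(1−nₕ/Nₕ).
Var(x̄_st) = 0.002298035 + 0.003396775 + 0.021104572 = 0.026799382 → 0.026799.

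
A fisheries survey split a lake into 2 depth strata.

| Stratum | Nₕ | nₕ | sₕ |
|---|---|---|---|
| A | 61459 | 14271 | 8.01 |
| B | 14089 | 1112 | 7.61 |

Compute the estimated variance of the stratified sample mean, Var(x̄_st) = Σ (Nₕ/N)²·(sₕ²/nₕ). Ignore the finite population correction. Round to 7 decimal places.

0.0047866

N = 75548. Term for each stratum: Wₕ²sₕ²/nₕ.
Var(x̄_st) = 0.0029753336 + 0.0018112522 = 0.0047865857 → 0.0047866.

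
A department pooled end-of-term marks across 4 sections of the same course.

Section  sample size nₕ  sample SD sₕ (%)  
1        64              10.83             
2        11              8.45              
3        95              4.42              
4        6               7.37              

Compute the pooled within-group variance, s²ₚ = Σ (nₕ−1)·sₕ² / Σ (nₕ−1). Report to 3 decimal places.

Degrees of freedom: 63 + 10 + 94 + 5 = 172.
Σ(nₕ−1)sₕ² = 63·117.2889 + 10·71.4025 + 94·19.5364 + 5·54.3169 = 10211.2318.
s²ₚ = 10211.2318 / 172 = 59.36763... → 59.368.

59.368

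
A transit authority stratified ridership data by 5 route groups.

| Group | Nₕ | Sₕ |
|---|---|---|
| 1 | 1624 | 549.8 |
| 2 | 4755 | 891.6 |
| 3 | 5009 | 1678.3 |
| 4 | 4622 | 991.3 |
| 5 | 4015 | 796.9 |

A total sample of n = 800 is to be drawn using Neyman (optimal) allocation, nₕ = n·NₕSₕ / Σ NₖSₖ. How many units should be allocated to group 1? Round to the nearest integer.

34

Σ NₕSₕ = 1624·549.8 + 4755·891.6 + 5009·1678.3 + 4622·991.3 + 4015·796.9 = 21320380.
Share for 1: 892875.2/21320380 = 0.04188.
n_1 = 800 × 0.04188 = 33.503... → 34.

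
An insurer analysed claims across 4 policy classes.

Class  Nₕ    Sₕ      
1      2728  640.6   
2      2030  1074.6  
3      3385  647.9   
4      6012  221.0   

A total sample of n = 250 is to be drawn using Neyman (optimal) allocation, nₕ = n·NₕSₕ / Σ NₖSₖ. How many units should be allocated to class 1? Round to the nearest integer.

59

Σ NₕSₕ = 2728·640.6 + 2030·1074.6 + 3385·647.9 + 6012·221.0 = 7450788.3.
Share for 1: 1747556.8/7450788.3 = 0.23455.
n_1 = 250 × 0.23455 = 58.637... → 59.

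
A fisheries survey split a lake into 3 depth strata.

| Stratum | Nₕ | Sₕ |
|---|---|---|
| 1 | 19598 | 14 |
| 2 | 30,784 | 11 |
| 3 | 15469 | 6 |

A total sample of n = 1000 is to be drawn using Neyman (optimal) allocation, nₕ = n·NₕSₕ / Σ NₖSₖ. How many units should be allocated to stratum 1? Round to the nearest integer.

Σ NₕSₕ = 19598·14 + 30784·11 + 15469·6 = 705810.
Share for 1: 274372/705810 = 0.38873.
n_1 = 1000 × 0.38873 = 388.734... → 389.

389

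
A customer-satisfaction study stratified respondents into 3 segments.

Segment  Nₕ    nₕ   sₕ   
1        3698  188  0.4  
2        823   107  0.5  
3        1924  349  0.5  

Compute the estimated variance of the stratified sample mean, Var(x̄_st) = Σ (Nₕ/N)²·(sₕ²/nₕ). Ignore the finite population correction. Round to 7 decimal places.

0.0003821

N = 6445. Term for each stratum: Wₕ²sₕ²/nₕ.
Var(x̄_st) = 0.0002801884 + 0.0000380987 + 0.0000638379 = 0.0003821250 → 0.0003821.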